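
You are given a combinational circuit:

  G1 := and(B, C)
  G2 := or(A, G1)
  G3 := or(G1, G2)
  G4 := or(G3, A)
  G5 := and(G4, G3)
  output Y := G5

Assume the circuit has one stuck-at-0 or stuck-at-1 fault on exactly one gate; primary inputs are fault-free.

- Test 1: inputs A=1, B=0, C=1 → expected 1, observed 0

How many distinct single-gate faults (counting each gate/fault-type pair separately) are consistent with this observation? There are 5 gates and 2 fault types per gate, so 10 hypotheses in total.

Fault-free: G1=0, G2=1, G3=1, G4=1, G5=1 → 1. Observed 0.
  G1 stuck-at-0: output 1 ✗
  G1 stuck-at-1: output 1 ✗
  G2 stuck-at-0: output 0 ✓
  G2 stuck-at-1: output 1 ✗
  G3 stuck-at-0: output 0 ✓
  G3 stuck-at-1: output 1 ✗
  G4 stuck-at-0: output 0 ✓
  G4 stuck-at-1: output 1 ✗
  G5 stuck-at-0: output 0 ✓
  G5 stuck-at-1: output 1 ✗
Consistent faults: {G2 stuck-at-0, G3 stuck-at-0, G4 stuck-at-0, G5 stuck-at-0} — 4 in all.

4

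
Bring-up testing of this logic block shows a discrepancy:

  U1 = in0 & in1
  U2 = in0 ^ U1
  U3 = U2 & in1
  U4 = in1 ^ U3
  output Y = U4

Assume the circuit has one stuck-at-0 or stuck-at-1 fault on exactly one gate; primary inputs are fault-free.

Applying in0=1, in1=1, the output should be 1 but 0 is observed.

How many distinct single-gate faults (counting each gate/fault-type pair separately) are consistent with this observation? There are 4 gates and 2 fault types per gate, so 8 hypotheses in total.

4

Fault-free: U1=1, U2=0, U3=0, U4=1 → 1. Observed 0.
  U1 stuck-at-0: output 0 ✓
  U1 stuck-at-1: output 1 ✗
  U2 stuck-at-0: output 1 ✗
  U2 stuck-at-1: output 0 ✓
  U3 stuck-at-0: output 1 ✗
  U3 stuck-at-1: output 0 ✓
  U4 stuck-at-0: output 0 ✓
  U4 stuck-at-1: output 1 ✗
Consistent faults: {U1 stuck-at-0, U2 stuck-at-1, U3 stuck-at-1, U4 stuck-at-0} — 4 in all.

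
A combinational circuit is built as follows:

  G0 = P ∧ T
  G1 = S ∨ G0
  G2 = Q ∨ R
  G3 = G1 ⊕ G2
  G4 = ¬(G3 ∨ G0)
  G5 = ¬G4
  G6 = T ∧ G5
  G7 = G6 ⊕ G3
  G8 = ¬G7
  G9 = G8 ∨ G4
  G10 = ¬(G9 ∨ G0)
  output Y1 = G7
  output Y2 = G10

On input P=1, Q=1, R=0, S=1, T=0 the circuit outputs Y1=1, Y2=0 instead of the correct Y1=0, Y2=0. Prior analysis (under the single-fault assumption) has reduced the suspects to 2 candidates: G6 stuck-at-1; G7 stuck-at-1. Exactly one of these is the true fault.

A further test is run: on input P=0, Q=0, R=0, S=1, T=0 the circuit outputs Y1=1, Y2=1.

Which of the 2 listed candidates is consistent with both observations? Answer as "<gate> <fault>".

G7 stuck-at-1

Evaluate each candidate on input P=0, Q=0, R=0, S=1, T=0:
  G6 stuck-at-1: G0=0, G1=1, G2=0, G3=1, G4=0, G5=1, G6=1 [stuck-at-1], G7=0, G8=1, G9=1, G10=0 → Y1=0, Y2=0 — eliminated
  G7 stuck-at-1: G0=0, G1=1, G2=0, G3=1, G4=0, G5=1, G6=0, G7=1 [stuck-at-1], G8=0, G9=0, G10=1 → Y1=1, Y2=1 — matches
Only G7 stuck-at-1 reproduces the observed Y1=1, Y2=1.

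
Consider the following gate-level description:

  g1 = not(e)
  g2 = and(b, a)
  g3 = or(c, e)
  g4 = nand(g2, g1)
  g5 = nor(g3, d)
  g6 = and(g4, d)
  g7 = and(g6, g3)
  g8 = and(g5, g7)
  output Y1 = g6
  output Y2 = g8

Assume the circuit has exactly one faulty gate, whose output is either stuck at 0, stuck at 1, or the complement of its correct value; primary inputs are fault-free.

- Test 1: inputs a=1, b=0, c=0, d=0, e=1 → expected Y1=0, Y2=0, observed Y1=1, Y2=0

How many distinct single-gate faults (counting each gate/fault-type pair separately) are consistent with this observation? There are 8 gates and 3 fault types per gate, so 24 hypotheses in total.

2

Fault-free: g1=0, g2=0, g3=1, g4=1, g5=0, g6=0, g7=0, g8=0 → Y1=0, Y2=0. Observed Y1=1, Y2=0.
  g1: none of the 3 fault types match ✗
  g2: none of the 3 fault types match ✗
  g3: none of the 3 fault types match ✗
  g4: none of the 3 fault types match ✗
  g5: none of the 3 fault types match ✗
  g6: stuck-at-1, inverted output ✓; others ✗
  g7: none of the 3 fault types match ✗
  g8: none of the 3 fault types match ✗
Consistent faults: {g6 stuck-at-1, g6 inverted output} — 2 in all.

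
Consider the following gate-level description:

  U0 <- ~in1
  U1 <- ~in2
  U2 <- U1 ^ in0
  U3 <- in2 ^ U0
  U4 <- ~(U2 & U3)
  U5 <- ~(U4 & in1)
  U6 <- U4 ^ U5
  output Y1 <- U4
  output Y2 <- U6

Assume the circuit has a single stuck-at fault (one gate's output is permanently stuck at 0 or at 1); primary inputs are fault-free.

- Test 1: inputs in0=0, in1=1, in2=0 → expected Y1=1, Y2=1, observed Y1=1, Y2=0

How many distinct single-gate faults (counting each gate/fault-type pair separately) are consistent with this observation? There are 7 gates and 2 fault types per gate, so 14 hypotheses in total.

Fault-free: U0=0, U1=1, U2=1, U3=0, U4=1, U5=0, U6=1 → Y1=1, Y2=1. Observed Y1=1, Y2=0.
  U0 stuck-at-0: output Y1=1, Y2=1 ✗
  U0 stuck-at-1: output Y1=0, Y2=1 ✗
  U1 stuck-at-0: output Y1=1, Y2=1 ✗
  U1 stuck-at-1: output Y1=1, Y2=1 ✗
  U2 stuck-at-0: output Y1=1, Y2=1 ✗
  U2 stuck-at-1: output Y1=1, Y2=1 ✗
  U3 stuck-at-0: output Y1=1, Y2=1 ✗
  U3 stuck-at-1: output Y1=0, Y2=1 ✗
  U4 stuck-at-0: output Y1=0, Y2=1 ✗
  U4 stuck-at-1: output Y1=1, Y2=1 ✗
  U5 stuck-at-0: output Y1=1, Y2=1 ✗
  U5 stuck-at-1: output Y1=1, Y2=0 ✓
  U6 stuck-at-0: output Y1=1, Y2=0 ✓
  U6 stuck-at-1: output Y1=1, Y2=1 ✗
Consistent faults: {U5 stuck-at-1, U6 stuck-at-0} — 2 in all.

2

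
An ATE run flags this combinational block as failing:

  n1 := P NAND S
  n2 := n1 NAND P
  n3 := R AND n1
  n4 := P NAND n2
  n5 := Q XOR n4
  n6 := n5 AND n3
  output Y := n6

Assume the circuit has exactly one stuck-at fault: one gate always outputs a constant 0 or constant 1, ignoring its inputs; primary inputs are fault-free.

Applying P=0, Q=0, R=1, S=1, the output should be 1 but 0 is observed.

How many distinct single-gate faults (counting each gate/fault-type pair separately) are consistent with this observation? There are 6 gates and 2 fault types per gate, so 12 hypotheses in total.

5

Fault-free: n1=1, n2=1, n3=1, n4=1, n5=1, n6=1 → 1. Observed 0.
  n1 stuck-at-0: output 0 ✓
  n1 stuck-at-1: output 1 ✗
  n2 stuck-at-0: output 1 ✗
  n2 stuck-at-1: output 1 ✗
  n3 stuck-at-0: output 0 ✓
  n3 stuck-at-1: output 1 ✗
  n4 stuck-at-0: output 0 ✓
  n4 stuck-at-1: output 1 ✗
  n5 stuck-at-0: output 0 ✓
  n5 stuck-at-1: output 1 ✗
  n6 stuck-at-0: output 0 ✓
  n6 stuck-at-1: output 1 ✗
Consistent faults: {n1 stuck-at-0, n3 stuck-at-0, n4 stuck-at-0, n5 stuck-at-0, n6 stuck-at-0} — 5 in all.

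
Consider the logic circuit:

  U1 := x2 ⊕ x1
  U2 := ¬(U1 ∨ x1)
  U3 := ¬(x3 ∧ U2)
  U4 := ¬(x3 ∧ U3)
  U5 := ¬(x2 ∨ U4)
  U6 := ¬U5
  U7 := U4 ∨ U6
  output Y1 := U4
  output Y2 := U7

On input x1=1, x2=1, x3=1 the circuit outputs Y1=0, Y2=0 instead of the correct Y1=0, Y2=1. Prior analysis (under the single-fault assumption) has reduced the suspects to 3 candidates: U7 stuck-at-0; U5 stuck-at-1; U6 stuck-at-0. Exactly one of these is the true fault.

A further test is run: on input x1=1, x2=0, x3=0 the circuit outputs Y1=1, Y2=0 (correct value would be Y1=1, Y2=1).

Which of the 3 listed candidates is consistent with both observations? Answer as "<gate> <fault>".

Evaluate each candidate on input x1=1, x2=0, x3=0:
  U7 stuck-at-0: U1=1, U2=0, U3=1, U4=1, U5=0, U6=1, U7=0 [stuck-at-0] → Y1=1, Y2=0 — matches
  U5 stuck-at-1: U1=1, U2=0, U3=1, U4=1, U5=1 [stuck-at-1], U6=0, U7=1 → Y1=1, Y2=1 — eliminated
  U6 stuck-at-0: U1=1, U2=0, U3=1, U4=1, U5=0, U6=0 [stuck-at-0], U7=1 → Y1=1, Y2=1 — eliminated
Only U7 stuck-at-0 reproduces the observed Y1=1, Y2=0.

U7 stuck-at-0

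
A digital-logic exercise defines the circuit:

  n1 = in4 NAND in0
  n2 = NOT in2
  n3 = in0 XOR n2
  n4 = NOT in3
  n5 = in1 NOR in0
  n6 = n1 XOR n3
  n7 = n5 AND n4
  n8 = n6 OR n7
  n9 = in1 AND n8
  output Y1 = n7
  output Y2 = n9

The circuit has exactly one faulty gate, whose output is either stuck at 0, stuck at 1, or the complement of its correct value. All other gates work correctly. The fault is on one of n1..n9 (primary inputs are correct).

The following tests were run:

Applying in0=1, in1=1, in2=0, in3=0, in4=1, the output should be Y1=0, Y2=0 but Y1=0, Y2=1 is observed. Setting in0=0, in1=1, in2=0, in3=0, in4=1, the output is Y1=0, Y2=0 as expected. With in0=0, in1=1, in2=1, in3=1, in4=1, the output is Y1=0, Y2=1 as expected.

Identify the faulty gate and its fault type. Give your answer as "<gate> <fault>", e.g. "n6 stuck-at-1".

n1 stuck-at-1

Fault-free values for test 1 (in0=1, in1=1, in2=0, in3=0, in4=1): n1=0, n2=1, n3=0, n4=1, n5=0, n6=0, n7=0, n8=0, n9=0, giving Y1=0, Y2=0. Observed Y1=0, Y2=1.
Test 1: faults giving observed Y1=0, Y2=1 are {n1 stuck-at-1, n1 inverted output, n2 stuck-at-0, n2 inverted output, n3 stuck-at-1, n3 inverted output, n6 stuck-at-1, n6 inverted output, n8 stuck-at-1, n8 inverted output, n9 stuck-at-1, n9 inverted output}.
Test 2 (in0=0, in1=1, in2=0, in3=0, in4=1): fault-free n1=1, n2=1, n3=1, n4=1, n5=0, n6=0, n7=0, n8=0, n9=0 → Y1=0, Y2=0; observed Y1=0, Y2=0. Eliminates n1 inverted output, n2 stuck-at-0, n2 inverted output, n3 inverted output, n6 stuck-at-1, n6 inverted output, n8 stuck-at-1, n8 inverted output, n9 stuck-at-1, n9 inverted output.
Test 3 (in0=0, in1=1, in2=1, in3=1, in4=1): fault-free n1=1, n2=0, n3=0, n4=0, n5=0, n6=1, n7=0, n8=1, n9=1 → Y1=0, Y2=1; observed Y1=0, Y2=1. Eliminates n3 stuck-at-1.
Only n1 stuck-at-1 is consistent with every test.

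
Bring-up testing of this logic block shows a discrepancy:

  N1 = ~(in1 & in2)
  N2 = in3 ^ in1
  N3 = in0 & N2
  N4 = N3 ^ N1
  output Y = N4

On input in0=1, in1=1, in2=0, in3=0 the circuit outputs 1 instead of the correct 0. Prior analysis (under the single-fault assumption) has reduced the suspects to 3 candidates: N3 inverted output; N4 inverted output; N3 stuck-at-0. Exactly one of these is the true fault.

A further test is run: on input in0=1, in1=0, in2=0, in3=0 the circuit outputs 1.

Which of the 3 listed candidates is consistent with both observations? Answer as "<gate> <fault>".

Evaluate each candidate on input in0=1, in1=0, in2=0, in3=0:
  N3 inverted output: N1=1, N2=0, N3=1 [inverted output], N4=0 → 0 — eliminated
  N4 inverted output: N1=1, N2=0, N3=0, N4=0 [inverted output] → 0 — eliminated
  N3 stuck-at-0: N1=1, N2=0, N3=0 [stuck-at-0], N4=1 → 1 — matches
Only N3 stuck-at-0 reproduces the observed 1.

N3 stuck-at-0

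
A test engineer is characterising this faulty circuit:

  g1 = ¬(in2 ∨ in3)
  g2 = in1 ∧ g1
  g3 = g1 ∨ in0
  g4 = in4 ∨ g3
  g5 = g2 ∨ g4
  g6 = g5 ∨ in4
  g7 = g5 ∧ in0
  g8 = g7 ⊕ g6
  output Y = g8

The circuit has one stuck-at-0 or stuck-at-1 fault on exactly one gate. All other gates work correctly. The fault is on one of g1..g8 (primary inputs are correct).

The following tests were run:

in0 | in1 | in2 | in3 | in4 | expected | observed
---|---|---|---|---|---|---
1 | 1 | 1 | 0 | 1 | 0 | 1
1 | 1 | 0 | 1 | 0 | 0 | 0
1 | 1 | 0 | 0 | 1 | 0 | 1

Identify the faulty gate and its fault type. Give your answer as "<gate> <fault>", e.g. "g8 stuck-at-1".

Fault-free values for test 1 (in0=1, in1=1, in2=1, in3=0, in4=1): g1=0, g2=0, g3=1, g4=1, g5=1, g6=1, g7=1, g8=0, giving Y=0. Observed 1.
Test 1: faults giving observed 1 are {g4 stuck-at-0, g5 stuck-at-0, g6 stuck-at-0, g7 stuck-at-0, g8 stuck-at-1}.
Test 2 (in0=1, in1=1, in2=0, in3=1, in4=0): fault-free g1=0, g2=0, g3=1, g4=1, g5=1, g6=1, g7=1, g8=0 → 0; observed 0. Eliminates g6 stuck-at-0, g7 stuck-at-0, g8 stuck-at-1.
Test 3 (in0=1, in1=1, in2=0, in3=0, in4=1): fault-free g1=1, g2=1, g3=1, g4=1, g5=1, g6=1, g7=1, g8=0 → 0; observed 1. Eliminates g4 stuck-at-0.
Only g5 stuck-at-0 is consistent with every test.

g5 stuck-at-0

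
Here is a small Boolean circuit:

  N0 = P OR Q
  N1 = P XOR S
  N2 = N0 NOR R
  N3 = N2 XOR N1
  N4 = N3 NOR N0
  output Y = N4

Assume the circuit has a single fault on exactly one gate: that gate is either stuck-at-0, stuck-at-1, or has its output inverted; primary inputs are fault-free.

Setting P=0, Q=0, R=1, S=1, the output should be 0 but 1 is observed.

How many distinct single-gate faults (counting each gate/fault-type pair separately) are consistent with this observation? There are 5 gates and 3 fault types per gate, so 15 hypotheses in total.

8

Fault-free: N0=0, N1=1, N2=0, N3=1, N4=0 → 0. Observed 1.
  N0: none of the 3 fault types match ✗
  N1: stuck-at-0, inverted output ✓; others ✗
  N2: stuck-at-1, inverted output ✓; others ✗
  N3: stuck-at-0, inverted output ✓; others ✗
  N4: stuck-at-1, inverted output ✓; others ✗
Consistent faults: {N1 stuck-at-0, N1 inverted output, N2 stuck-at-1, N2 inverted output, N3 stuck-at-0, N3 inverted output, N4 stuck-at-1, N4 inverted output} — 8 in all.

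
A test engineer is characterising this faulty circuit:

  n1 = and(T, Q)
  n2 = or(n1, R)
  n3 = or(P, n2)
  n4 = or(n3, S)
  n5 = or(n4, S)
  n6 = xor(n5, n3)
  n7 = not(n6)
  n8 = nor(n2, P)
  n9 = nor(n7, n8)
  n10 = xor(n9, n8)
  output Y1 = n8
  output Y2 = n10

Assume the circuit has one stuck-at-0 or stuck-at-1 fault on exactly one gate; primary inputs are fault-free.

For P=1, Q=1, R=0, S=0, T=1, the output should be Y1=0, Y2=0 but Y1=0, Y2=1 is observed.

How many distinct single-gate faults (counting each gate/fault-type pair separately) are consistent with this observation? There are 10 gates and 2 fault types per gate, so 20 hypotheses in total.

6

Fault-free: n1=1, n2=1, n3=1, n4=1, n5=1, n6=0, n7=1, n8=0, n9=0, n10=0 → Y1=0, Y2=0. Observed Y1=0, Y2=1.
  n1: none of the 2 fault types match ✗
  n2: none of the 2 fault types match ✗
  n3: none of the 2 fault types match ✗
  n4: stuck-at-0 ✓; others ✗
  n5: stuck-at-0 ✓; others ✗
  n6: stuck-at-1 ✓; others ✗
  n7: stuck-at-0 ✓; others ✗
  n8: none of the 2 fault types match ✗
  n9: stuck-at-1 ✓; others ✗
  n10: stuck-at-1 ✓; others ✗
Consistent faults: {n4 stuck-at-0, n5 stuck-at-0, n6 stuck-at-1, n7 stuck-at-0, n9 stuck-at-1, n10 stuck-at-1} — 6 in all.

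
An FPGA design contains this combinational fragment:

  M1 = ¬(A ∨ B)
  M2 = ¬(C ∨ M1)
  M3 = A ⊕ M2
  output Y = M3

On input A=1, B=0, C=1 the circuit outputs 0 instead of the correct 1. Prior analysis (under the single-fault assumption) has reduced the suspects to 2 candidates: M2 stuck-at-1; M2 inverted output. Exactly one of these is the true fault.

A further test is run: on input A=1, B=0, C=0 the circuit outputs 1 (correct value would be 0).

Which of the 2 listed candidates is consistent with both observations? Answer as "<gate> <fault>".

Evaluate each candidate on input A=1, B=0, C=0:
  M2 stuck-at-1: M1=0, M2=1 [stuck-at-1], M3=0 → 0 — eliminated
  M2 inverted output: M1=0, M2=0 [inverted output], M3=1 → 1 — matches
Only M2 inverted output reproduces the observed 1.

M2 inverted output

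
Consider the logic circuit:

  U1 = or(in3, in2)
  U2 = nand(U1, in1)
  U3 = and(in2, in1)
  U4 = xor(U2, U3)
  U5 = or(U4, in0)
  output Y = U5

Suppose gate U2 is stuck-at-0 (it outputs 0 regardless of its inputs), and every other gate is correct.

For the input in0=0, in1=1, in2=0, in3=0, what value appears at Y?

Propagate with U2 forced: U1=0, U2=0 [stuck-at-0], U3=0, U4=0, U5=0.
So Y = 0. (Without the fault it would be 1.)

0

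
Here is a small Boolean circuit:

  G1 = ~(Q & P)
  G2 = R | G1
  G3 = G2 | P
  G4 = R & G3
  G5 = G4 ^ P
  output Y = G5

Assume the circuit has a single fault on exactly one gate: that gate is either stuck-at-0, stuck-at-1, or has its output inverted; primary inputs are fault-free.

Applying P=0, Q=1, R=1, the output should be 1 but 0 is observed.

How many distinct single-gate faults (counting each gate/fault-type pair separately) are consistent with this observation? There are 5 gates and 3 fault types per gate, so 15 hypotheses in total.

8

Fault-free: G1=1, G2=1, G3=1, G4=1, G5=1 → 1. Observed 0.
  G1: none of the 3 fault types match ✗
  G2: stuck-at-0, inverted output ✓; others ✗
  G3: stuck-at-0, inverted output ✓; others ✗
  G4: stuck-at-0, inverted output ✓; others ✗
  G5: stuck-at-0, inverted output ✓; others ✗
Consistent faults: {G2 stuck-at-0, G2 inverted output, G3 stuck-at-0, G3 inverted output, G4 stuck-at-0, G4 inverted output, G5 stuck-at-0, G5 inverted output} — 8 in all.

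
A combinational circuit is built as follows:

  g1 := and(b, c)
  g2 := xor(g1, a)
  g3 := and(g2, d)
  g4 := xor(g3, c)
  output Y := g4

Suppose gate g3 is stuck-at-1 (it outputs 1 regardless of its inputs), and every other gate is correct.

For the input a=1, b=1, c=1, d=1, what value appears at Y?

0

Propagate with g3 forced: g1=1, g2=0, g3=1 [stuck-at-1], g4=0.
So Y = 0. (Without the fault it would be 1.)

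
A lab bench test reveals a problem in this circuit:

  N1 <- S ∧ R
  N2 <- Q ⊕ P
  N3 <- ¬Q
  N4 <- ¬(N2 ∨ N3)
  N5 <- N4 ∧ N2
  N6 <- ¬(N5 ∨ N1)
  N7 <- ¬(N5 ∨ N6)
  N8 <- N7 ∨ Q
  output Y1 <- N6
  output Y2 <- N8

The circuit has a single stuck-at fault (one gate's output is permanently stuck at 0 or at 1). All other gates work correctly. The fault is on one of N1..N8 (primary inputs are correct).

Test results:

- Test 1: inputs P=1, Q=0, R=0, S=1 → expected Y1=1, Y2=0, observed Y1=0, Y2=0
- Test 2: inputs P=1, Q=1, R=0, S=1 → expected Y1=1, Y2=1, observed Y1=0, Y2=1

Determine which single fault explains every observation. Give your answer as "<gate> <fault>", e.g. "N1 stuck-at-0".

Fault-free values for test 1 (P=1, Q=0, R=0, S=1): N1=0, N2=1, N3=1, N4=0, N5=0, N6=1, N7=0, N8=0, giving Y1=1, Y2=0. Observed Y1=0, Y2=0.
Test 1: faults giving observed Y1=0, Y2=0 are {N4 stuck-at-1, N5 stuck-at-1}.
Test 2 (P=1, Q=1, R=0, S=1): fault-free N1=0, N2=0, N3=0, N4=1, N5=0, N6=1, N7=0, N8=1 → Y1=1, Y2=1; observed Y1=0, Y2=1. Eliminates N4 stuck-at-1.
Only N5 stuck-at-1 is consistent with every test.

N5 stuck-at-1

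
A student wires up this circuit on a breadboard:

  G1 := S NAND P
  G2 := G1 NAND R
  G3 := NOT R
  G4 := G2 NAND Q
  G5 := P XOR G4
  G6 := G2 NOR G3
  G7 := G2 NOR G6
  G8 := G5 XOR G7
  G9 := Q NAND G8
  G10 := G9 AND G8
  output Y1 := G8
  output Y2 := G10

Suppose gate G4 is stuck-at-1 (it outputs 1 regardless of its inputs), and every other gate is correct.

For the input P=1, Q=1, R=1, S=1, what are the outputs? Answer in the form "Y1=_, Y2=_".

Propagate with G4 forced: G1=0, G2=1, G3=0, G4=1 [stuck-at-1], G5=0, G6=0, G7=0, G8=0, G9=1, G10=0.
So the outputs are Y1=0, Y2=0. (Without the fault they would be Y1=1, Y2=0.)

Y1=0, Y2=0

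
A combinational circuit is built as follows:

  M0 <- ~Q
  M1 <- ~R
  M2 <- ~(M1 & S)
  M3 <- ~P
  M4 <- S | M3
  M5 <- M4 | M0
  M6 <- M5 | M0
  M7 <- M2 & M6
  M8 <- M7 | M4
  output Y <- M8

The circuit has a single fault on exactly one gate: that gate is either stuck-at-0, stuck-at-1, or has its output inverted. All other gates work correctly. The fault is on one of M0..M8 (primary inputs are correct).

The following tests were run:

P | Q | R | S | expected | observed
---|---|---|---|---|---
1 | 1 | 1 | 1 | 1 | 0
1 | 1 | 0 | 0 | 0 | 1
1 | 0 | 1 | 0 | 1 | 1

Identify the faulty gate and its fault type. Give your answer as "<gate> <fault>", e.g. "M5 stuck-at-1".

M4 inverted output

Fault-free values for test 1 (P=1, Q=1, R=1, S=1): M0=0, M1=0, M2=1, M3=0, M4=1, M5=1, M6=1, M7=1, M8=1, giving Y=1. Observed 0.
Test 1: faults giving observed 0 are {M4 stuck-at-0, M4 inverted output, M8 stuck-at-0, M8 inverted output}.
Test 2 (P=1, Q=1, R=0, S=0): fault-free M0=0, M1=1, M2=1, M3=0, M4=0, M5=0, M6=0, M7=0, M8=0 → 0; observed 1. Eliminates M4 stuck-at-0, M8 stuck-at-0.
Test 3 (P=1, Q=0, R=1, S=0): fault-free M0=1, M1=0, M2=1, M3=0, M4=0, M5=1, M6=1, M7=1, M8=1 → 1; observed 1. Eliminates M8 inverted output.
Only M4 inverted output is consistent with every test.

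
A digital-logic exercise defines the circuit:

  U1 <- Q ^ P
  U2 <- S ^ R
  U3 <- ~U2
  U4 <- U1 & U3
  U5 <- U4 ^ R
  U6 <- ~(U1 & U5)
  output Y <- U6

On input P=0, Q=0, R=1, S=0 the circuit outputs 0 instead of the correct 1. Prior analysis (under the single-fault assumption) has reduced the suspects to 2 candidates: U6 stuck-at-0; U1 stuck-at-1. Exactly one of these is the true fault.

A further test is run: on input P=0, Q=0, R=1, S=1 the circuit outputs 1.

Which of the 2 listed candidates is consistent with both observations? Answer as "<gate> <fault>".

U1 stuck-at-1

Evaluate each candidate on input P=0, Q=0, R=1, S=1:
  U6 stuck-at-0: U1=0, U2=0, U3=1, U4=0, U5=1, U6=0 [stuck-at-0] → 0 — eliminated
  U1 stuck-at-1: U1=1 [stuck-at-1], U2=0, U3=1, U4=1, U5=0, U6=1 → 1 — matches
Only U1 stuck-at-1 reproduces the observed 1.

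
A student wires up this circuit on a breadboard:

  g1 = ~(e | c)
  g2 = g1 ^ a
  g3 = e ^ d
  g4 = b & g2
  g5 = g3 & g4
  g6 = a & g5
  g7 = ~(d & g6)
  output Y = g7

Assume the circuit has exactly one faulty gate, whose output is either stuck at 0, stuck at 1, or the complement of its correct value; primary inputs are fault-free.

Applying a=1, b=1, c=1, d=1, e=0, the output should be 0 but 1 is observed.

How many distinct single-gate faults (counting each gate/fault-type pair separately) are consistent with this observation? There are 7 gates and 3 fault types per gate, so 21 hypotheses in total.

14

Fault-free: g1=0, g2=1, g3=1, g4=1, g5=1, g6=1, g7=0 → 0. Observed 1.
  g1: stuck-at-1, inverted output ✓; others ✗
  g2: stuck-at-0, inverted output ✓; others ✗
  g3: stuck-at-0, inverted output ✓; others ✗
  g4: stuck-at-0, inverted output ✓; others ✗
  g5: stuck-at-0, inverted output ✓; others ✗
  g6: stuck-at-0, inverted output ✓; others ✗
  g7: stuck-at-1, inverted output ✓; others ✗
Consistent faults: {g1 stuck-at-1, g1 inverted output, g2 stuck-at-0, g2 inverted output, g3 stuck-at-0, g3 inverted output, g4 stuck-at-0, g4 inverted output, g5 stuck-at-0, g5 inverted output, g6 stuck-at-0, g6 inverted output, g7 stuck-at-1, g7 inverted output} — 14 in all.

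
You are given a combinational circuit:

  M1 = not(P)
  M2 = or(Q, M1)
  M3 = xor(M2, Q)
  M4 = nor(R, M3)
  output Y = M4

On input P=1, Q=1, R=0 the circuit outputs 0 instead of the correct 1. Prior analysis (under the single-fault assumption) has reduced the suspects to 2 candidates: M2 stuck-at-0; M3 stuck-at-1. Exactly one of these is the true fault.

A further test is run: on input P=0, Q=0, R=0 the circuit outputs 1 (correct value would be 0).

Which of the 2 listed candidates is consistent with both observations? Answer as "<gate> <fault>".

Evaluate each candidate on input P=0, Q=0, R=0:
  M2 stuck-at-0: M1=1, M2=0 [stuck-at-0], M3=0, M4=1 → 1 — matches
  M3 stuck-at-1: M1=1, M2=1, M3=1 [stuck-at-1], M4=0 → 0 — eliminated
Only M2 stuck-at-0 reproduces the observed 1.

M2 stuck-at-0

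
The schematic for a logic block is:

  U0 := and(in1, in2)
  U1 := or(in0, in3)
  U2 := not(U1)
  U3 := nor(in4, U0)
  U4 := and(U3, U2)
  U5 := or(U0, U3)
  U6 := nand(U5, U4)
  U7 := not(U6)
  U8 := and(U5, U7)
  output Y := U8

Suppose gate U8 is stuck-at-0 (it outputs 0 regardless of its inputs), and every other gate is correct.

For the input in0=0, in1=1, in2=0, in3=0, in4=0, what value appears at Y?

0

Propagate with U8 forced: U0=0, U1=0, U2=1, U3=1, U4=1, U5=1, U6=0, U7=1, U8=0 [stuck-at-0].
So Y = 0. (Without the fault it would be 1.)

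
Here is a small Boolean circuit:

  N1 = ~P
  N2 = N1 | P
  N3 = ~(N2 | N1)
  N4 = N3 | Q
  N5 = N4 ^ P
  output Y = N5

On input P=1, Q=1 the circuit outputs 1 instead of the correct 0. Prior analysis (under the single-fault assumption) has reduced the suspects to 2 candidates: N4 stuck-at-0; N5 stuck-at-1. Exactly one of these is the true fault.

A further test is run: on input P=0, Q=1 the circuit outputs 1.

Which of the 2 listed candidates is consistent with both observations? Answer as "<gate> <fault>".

Evaluate each candidate on input P=0, Q=1:
  N4 stuck-at-0: N1=1, N2=1, N3=0, N4=0 [stuck-at-0], N5=0 → 0 — eliminated
  N5 stuck-at-1: N1=1, N2=1, N3=0, N4=1, N5=1 [stuck-at-1] → 1 — matches
Only N5 stuck-at-1 reproduces the observed 1.

N5 stuck-at-1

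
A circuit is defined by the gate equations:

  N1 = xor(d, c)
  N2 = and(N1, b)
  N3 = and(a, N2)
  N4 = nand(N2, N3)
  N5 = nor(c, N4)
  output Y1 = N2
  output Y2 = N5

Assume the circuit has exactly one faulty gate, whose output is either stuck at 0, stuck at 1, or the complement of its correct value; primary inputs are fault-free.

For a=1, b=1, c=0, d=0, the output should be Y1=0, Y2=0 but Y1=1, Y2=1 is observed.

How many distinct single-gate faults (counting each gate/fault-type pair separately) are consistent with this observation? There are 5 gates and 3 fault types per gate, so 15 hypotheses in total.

4

Fault-free: N1=0, N2=0, N3=0, N4=1, N5=0 → Y1=0, Y2=0. Observed Y1=1, Y2=1.
  N1: stuck-at-1, inverted output ✓; others ✗
  N2: stuck-at-1, inverted output ✓; others ✗
  N3: none of the 3 fault types match ✗
  N4: none of the 3 fault types match ✗
  N5: none of the 3 fault types match ✗
Consistent faults: {N1 stuck-at-1, N1 inverted output, N2 stuck-at-1, N2 inverted output} — 4 in all.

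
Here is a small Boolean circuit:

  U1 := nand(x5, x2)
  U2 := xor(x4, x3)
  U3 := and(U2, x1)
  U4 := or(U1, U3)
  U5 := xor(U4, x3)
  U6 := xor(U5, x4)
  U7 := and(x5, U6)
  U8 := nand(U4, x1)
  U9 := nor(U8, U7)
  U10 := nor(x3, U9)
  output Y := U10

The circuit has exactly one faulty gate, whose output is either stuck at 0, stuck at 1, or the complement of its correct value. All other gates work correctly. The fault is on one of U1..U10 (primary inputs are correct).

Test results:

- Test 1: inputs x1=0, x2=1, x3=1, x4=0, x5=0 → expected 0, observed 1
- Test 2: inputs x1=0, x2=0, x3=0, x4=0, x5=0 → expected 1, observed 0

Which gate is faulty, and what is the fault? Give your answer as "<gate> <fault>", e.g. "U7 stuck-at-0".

Fault-free values for test 1 (x1=0, x2=1, x3=1, x4=0, x5=0): U1=1, U2=1, U3=0, U4=1, U5=0, U6=0, U7=0, U8=1, U9=0, U10=0, giving Y=0. Observed 1.
Test 1: faults giving observed 1 are {U10 stuck-at-1, U10 inverted output}.
Test 2 (x1=0, x2=0, x3=0, x4=0, x5=0): fault-free U1=1, U2=0, U3=0, U4=1, U5=1, U6=1, U7=0, U8=1, U9=0, U10=1 → 1; observed 0. Eliminates U10 stuck-at-1.
Only U10 inverted output is consistent with every test.

U10 inverted output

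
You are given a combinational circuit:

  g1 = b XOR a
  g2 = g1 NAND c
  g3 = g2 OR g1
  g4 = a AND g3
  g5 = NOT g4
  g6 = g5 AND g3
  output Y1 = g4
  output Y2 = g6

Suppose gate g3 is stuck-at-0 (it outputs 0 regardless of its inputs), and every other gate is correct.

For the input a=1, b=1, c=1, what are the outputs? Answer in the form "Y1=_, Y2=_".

Y1=0, Y2=0

Propagate with g3 forced: g1=0, g2=1, g3=0 [stuck-at-0], g4=0, g5=1, g6=0.
So the outputs are Y1=0, Y2=0. (Without the fault they would be Y1=1, Y2=0.)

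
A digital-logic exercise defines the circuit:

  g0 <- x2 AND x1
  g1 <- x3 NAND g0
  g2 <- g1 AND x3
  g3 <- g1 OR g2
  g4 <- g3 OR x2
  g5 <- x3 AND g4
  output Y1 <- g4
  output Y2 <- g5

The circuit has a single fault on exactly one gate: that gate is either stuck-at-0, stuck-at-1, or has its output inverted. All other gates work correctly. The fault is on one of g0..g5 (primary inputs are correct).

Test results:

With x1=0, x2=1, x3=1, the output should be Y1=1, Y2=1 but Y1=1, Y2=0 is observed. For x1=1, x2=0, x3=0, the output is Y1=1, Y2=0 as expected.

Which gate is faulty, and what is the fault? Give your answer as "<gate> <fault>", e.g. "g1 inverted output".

g5 stuck-at-0

Fault-free values for test 1 (x1=0, x2=1, x3=1): g0=0, g1=1, g2=1, g3=1, g4=1, g5=1, giving Y1=1, Y2=1. Observed Y1=1, Y2=0.
Test 1: faults giving observed Y1=1, Y2=0 are {g5 stuck-at-0, g5 inverted output}.
Test 2 (x1=1, x2=0, x3=0): fault-free g0=0, g1=1, g2=0, g3=1, g4=1, g5=0 → Y1=1, Y2=0; observed Y1=1, Y2=0. Eliminates g5 inverted output.
Only g5 stuck-at-0 is consistent with every test.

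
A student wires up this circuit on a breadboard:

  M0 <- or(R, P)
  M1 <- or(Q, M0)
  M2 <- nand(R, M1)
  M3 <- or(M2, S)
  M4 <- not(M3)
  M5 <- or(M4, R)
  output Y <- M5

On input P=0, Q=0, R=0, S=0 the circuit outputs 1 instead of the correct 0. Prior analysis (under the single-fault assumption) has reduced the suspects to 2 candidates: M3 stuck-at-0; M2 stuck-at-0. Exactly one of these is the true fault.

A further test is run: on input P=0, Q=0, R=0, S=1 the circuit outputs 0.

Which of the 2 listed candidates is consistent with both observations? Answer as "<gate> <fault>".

Evaluate each candidate on input P=0, Q=0, R=0, S=1:
  M3 stuck-at-0: M0=0, M1=0, M2=1, M3=0 [stuck-at-0], M4=1, M5=1 → 1 — eliminated
  M2 stuck-at-0: M0=0, M1=0, M2=0 [stuck-at-0], M3=1, M4=0, M5=0 → 0 — matches
Only M2 stuck-at-0 reproduces the observed 0.

M2 stuck-at-0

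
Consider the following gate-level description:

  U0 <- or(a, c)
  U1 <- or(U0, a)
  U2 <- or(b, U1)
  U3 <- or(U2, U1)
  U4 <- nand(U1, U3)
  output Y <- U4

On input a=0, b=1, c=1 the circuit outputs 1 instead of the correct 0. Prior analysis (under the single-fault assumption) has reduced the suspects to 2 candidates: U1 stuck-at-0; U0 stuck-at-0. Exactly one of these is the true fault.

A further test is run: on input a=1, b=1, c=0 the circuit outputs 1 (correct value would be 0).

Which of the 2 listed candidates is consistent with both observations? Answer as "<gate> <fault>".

Evaluate each candidate on input a=1, b=1, c=0:
  U1 stuck-at-0: U0=1, U1=0 [stuck-at-0], U2=1, U3=1, U4=1 → 1 — matches
  U0 stuck-at-0: U0=0 [stuck-at-0], U1=1, U2=1, U3=1, U4=0 → 0 — eliminated
Only U1 stuck-at-0 reproduces the observed 1.

U1 stuck-at-0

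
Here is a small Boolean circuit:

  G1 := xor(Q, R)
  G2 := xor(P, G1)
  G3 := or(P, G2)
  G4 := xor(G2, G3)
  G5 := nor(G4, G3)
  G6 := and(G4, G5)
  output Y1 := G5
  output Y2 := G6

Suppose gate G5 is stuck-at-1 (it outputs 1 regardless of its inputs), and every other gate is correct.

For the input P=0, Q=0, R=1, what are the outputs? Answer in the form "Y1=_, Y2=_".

Propagate with G5 forced: G1=1, G2=1, G3=1, G4=0, G5=1 [stuck-at-1], G6=0.
So the outputs are Y1=1, Y2=0. (Without the fault they would be Y1=0, Y2=0.)

Y1=1, Y2=0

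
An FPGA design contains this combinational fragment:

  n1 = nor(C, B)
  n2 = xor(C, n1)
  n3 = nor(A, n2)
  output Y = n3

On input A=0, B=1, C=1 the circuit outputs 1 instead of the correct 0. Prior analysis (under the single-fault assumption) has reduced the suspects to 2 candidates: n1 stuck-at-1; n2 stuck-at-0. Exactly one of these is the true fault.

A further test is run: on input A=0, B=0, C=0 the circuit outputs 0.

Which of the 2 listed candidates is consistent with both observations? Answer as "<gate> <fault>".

Evaluate each candidate on input A=0, B=0, C=0:
  n1 stuck-at-1: n1=1 [stuck-at-1], n2=1, n3=0 → 0 — matches
  n2 stuck-at-0: n1=1, n2=0 [stuck-at-0], n3=1 → 1 — eliminated
Only n1 stuck-at-1 reproduces the observed 0.

n1 stuck-at-1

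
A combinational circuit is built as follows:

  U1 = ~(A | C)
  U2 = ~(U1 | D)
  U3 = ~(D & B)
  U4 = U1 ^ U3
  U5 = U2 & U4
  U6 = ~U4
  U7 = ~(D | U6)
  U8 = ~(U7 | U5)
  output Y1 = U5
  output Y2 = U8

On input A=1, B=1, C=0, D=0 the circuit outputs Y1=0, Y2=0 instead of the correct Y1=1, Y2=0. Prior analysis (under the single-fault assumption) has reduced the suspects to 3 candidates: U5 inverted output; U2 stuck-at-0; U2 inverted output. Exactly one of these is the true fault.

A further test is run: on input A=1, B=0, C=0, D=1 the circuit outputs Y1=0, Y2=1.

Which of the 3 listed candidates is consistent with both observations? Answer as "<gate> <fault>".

U2 stuck-at-0

Evaluate each candidate on input A=1, B=0, C=0, D=1:
  U5 inverted output: U1=0, U2=0, U3=1, U4=1, U5=1 [inverted output], U6=0, U7=0, U8=0 → Y1=1, Y2=0 — eliminated
  U2 stuck-at-0: U1=0, U2=0 [stuck-at-0], U3=1, U4=1, U5=0, U6=0, U7=0, U8=1 → Y1=0, Y2=1 — matches
  U2 inverted output: U1=0, U2=1 [inverted output], U3=1, U4=1, U5=1, U6=0, U7=0, U8=0 → Y1=1, Y2=0 — eliminated
Only U2 stuck-at-0 reproduces the observed Y1=0, Y2=1.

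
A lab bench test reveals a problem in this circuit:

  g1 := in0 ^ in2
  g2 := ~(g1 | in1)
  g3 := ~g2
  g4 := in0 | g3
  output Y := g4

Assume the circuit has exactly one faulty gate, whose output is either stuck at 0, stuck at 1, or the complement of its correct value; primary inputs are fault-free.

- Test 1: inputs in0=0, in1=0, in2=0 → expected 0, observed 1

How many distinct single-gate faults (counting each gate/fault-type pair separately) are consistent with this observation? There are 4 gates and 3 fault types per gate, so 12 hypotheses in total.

Fault-free: g1=0, g2=1, g3=0, g4=0 → 0. Observed 1.
  g1 stuck-at-0: output 0 ✗
  g1 stuck-at-1: output 1 ✓
  g1 inverted output: output 1 ✓
  g2 stuck-at-0: output 1 ✓
  g2 stuck-at-1: output 0 ✗
  g2 inverted output: output 1 ✓
  g3 stuck-at-0: output 0 ✗
  g3 stuck-at-1: output 1 ✓
  g3 inverted output: output 1 ✓
  g4 stuck-at-0: output 0 ✗
  g4 stuck-at-1: output 1 ✓
  g4 inverted output: output 1 ✓
Consistent faults: {g1 stuck-at-1, g1 inverted output, g2 stuck-at-0, g2 inverted output, g3 stuck-at-1, g3 inverted output, g4 stuck-at-1, g4 inverted output} — 8 in all.

8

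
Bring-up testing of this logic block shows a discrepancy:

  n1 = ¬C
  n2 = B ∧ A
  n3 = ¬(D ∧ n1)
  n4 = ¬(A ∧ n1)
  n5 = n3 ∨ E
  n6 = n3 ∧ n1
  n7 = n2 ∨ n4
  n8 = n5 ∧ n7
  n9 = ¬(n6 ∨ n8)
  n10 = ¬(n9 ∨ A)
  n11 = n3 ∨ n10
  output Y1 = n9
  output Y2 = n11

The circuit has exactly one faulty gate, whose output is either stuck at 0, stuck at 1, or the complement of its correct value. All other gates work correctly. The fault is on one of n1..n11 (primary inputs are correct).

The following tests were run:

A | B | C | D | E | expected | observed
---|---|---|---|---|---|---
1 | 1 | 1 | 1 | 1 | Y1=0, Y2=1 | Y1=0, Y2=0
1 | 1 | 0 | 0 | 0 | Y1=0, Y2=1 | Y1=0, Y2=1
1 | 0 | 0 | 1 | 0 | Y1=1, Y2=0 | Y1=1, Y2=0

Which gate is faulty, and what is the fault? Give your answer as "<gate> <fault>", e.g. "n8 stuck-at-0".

Fault-free values for test 1 (A=1, B=1, C=1, D=1, E=1): n1=0, n2=1, n3=1, n4=1, n5=1, n6=0, n7=1, n8=1, n9=0, n10=0, n11=1, giving Y1=0, Y2=1. Observed Y1=0, Y2=0.
Test 1: faults giving observed Y1=0, Y2=0 are {n1 stuck-at-1, n1 inverted output, n3 stuck-at-0, n3 inverted output, n11 stuck-at-0, n11 inverted output}.
Test 2 (A=1, B=1, C=0, D=0, E=0): fault-free n1=1, n2=1, n3=1, n4=0, n5=1, n6=1, n7=1, n8=1, n9=0, n10=0, n11=1 → Y1=0, Y2=1; observed Y1=0, Y2=1. Eliminates n3 stuck-at-0, n3 inverted output, n11 stuck-at-0, n11 inverted output.
Test 3 (A=1, B=0, C=0, D=1, E=0): fault-free n1=1, n2=0, n3=0, n4=0, n5=0, n6=0, n7=0, n8=0, n9=1, n10=0, n11=0 → Y1=1, Y2=0; observed Y1=1, Y2=0. Eliminates n1 inverted output.
Only n1 stuck-at-1 is consistent with every test.

n1 stuck-at-1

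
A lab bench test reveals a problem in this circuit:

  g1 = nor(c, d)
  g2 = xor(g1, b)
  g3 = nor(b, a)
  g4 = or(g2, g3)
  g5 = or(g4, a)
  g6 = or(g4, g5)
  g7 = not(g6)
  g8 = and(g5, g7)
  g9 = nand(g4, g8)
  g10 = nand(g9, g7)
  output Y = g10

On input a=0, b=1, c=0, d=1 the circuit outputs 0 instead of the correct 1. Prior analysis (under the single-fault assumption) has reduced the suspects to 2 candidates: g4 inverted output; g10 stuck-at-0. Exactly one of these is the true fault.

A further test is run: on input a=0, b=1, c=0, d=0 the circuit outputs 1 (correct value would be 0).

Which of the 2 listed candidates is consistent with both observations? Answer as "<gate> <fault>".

g4 inverted output

Evaluate each candidate on input a=0, b=1, c=0, d=0:
  g4 inverted output: g1=1, g2=0, g3=0, g4=1 [inverted output], g5=1, g6=1, g7=0, g8=0, g9=1, g10=1 → 1 — matches
  g10 stuck-at-0: g1=1, g2=0, g3=0, g4=0, g5=0, g6=0, g7=1, g8=0, g9=1, g10=0 [stuck-at-0] → 0 — eliminated
Only g4 inverted output reproduces the observed 1.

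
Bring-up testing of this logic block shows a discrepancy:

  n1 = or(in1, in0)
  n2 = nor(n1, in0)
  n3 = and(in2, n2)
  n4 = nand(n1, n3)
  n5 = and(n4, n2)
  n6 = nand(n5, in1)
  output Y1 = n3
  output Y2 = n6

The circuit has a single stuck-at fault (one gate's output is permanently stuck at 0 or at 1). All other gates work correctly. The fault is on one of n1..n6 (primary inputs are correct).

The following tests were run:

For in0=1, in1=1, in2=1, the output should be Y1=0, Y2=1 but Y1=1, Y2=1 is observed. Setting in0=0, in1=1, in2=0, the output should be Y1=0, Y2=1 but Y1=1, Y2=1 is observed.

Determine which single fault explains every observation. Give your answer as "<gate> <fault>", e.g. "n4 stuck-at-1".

Fault-free values for test 1 (in0=1, in1=1, in2=1): n1=1, n2=0, n3=0, n4=1, n5=0, n6=1, giving Y1=0, Y2=1. Observed Y1=1, Y2=1.
Test 1: faults giving observed Y1=1, Y2=1 are {n2 stuck-at-1, n3 stuck-at-1}.
Test 2 (in0=0, in1=1, in2=0): fault-free n1=1, n2=0, n3=0, n4=1, n5=0, n6=1 → Y1=0, Y2=1; observed Y1=1, Y2=1. Eliminates n2 stuck-at-1.
Only n3 stuck-at-1 is consistent with every test.

n3 stuck-at-1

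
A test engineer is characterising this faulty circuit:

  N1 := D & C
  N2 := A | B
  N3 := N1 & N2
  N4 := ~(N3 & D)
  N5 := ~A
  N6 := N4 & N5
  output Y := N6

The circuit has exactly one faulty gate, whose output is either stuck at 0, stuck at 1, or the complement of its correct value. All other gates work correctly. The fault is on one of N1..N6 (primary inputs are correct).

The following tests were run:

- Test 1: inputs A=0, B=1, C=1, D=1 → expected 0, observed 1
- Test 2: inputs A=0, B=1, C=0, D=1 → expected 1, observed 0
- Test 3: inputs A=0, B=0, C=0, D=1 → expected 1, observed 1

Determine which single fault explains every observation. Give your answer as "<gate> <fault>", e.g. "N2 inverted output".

N1 inverted output

Fault-free values for test 1 (A=0, B=1, C=1, D=1): N1=1, N2=1, N3=1, N4=0, N5=1, N6=0, giving Y=0. Observed 1.
Test 1: faults giving observed 1 are {N1 stuck-at-0, N1 inverted output, N2 stuck-at-0, N2 inverted output, N3 stuck-at-0, N3 inverted output, N4 stuck-at-1, N4 inverted output, N6 stuck-at-1, N6 inverted output}.
Test 2 (A=0, B=1, C=0, D=1): fault-free N1=0, N2=1, N3=0, N4=1, N5=1, N6=1 → 1; observed 0. Eliminates N1 stuck-at-0, N2 stuck-at-0, N2 inverted output, N3 stuck-at-0, N4 stuck-at-1, N6 stuck-at-1.
Test 3 (A=0, B=0, C=0, D=1): fault-free N1=0, N2=0, N3=0, N4=1, N5=1, N6=1 → 1; observed 1. Eliminates N3 inverted output, N4 inverted output, N6 inverted output.
Only N1 inverted output is consistent with every test.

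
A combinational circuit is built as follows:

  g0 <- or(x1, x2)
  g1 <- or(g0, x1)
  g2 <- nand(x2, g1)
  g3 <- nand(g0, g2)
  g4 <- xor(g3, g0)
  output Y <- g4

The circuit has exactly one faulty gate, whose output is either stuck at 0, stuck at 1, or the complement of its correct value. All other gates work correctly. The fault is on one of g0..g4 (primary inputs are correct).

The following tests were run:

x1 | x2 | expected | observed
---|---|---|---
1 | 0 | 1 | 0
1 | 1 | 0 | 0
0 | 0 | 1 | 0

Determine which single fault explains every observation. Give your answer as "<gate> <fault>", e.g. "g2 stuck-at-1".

Fault-free values for test 1 (x1=1, x2=0): g0=1, g1=1, g2=1, g3=0, g4=1, giving Y=1. Observed 0.
Test 1: faults giving observed 0 are {g2 stuck-at-0, g2 inverted output, g3 stuck-at-1, g3 inverted output, g4 stuck-at-0, g4 inverted output}.
Test 2 (x1=1, x2=1): fault-free g0=1, g1=1, g2=0, g3=1, g4=0 → 0; observed 0. Eliminates g2 inverted output, g3 inverted output, g4 inverted output.
Test 3 (x1=0, x2=0): fault-free g0=0, g1=0, g2=1, g3=1, g4=1 → 1; observed 0. Eliminates g2 stuck-at-0, g3 stuck-at-1.
Only g4 stuck-at-0 is consistent with every test.

g4 stuck-at-0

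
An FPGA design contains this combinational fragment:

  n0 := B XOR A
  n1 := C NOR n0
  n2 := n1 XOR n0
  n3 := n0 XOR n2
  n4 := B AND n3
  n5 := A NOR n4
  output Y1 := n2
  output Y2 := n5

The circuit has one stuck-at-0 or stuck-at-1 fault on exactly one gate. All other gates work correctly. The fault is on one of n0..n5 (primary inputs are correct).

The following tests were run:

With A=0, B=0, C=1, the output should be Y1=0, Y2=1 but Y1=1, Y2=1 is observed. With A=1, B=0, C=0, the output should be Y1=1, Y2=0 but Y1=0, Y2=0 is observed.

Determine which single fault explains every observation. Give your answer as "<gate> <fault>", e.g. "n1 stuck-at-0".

Fault-free values for test 1 (A=0, B=0, C=1): n0=0, n1=0, n2=0, n3=0, n4=0, n5=1, giving Y1=0, Y2=1. Observed Y1=1, Y2=1.
Test 1: faults giving observed Y1=1, Y2=1 are {n0 stuck-at-1, n1 stuck-at-1, n2 stuck-at-1}.
Test 2 (A=1, B=0, C=0): fault-free n0=1, n1=0, n2=1, n3=0, n4=0, n5=0 → Y1=1, Y2=0; observed Y1=0, Y2=0. Eliminates n0 stuck-at-1, n2 stuck-at-1.
Only n1 stuck-at-1 is consistent with every test.

n1 stuck-at-1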